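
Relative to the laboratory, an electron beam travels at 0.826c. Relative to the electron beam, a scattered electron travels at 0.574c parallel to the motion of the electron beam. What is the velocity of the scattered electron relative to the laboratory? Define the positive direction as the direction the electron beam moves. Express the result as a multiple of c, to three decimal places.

0.950c

With v = 0.826 and u' = 0.574 (in units of c),
u = (u' + v)/(1 + u'v/c²):
u = (0.574 + 0.826) / (1 + 0.574·0.826) = 1.4000/1.4741 = 0.9497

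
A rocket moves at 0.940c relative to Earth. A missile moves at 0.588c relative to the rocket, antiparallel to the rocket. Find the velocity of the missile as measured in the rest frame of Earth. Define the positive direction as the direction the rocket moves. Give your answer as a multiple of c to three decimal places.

+0.787c

With v = 0.940 and u' = -0.588 (in units of c),
u = (u' + v)/(1 + u'v/c²):
u = (-0.588 + 0.940) / (1 + (-0.588)·0.940) = 0.3520/0.4473 = 0.7870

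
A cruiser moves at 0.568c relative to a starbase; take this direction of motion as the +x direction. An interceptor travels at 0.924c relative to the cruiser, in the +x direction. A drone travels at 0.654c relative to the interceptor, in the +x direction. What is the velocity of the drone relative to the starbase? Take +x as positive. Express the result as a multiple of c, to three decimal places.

0.995c

Apply u = (u' + v)/(1 + u'v/c²) successively, working outward toward the starbase.
Start: velocity of the cruiser relative to the starbase = 0.5680c.
Compose with the interceptor (u' = 0.924 in the cruiser frame): u_1 = (0.924 + 0.568) / (1 + 0.924·0.568) = 1.4920/1.5248 = 0.9785.
Compose with the drone (u' = 0.654 in the interceptor frame): u_2 = (0.654 + 0.978) / (1 + 0.654·0.978) = 1.6325/1.6399 = 0.9955.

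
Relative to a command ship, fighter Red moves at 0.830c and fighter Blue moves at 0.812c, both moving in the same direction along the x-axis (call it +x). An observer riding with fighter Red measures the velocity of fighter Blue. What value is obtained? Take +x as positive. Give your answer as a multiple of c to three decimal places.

β_A = 0.830, β_B = 0.812.
Transform to A's frame with the inverse velocity-addition law: u' = (u − v)/(1 − uv/c²), taking u = β_B and v = β_A.
u' = (0.812 − 0.830) / (1 − (0.830)(0.812)) = -0.0180/0.3260 = -0.0552.

-0.055c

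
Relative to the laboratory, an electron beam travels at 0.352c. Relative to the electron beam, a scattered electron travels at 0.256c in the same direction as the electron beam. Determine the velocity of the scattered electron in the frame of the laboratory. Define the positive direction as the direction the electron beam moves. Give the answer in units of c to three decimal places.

With v = 0.352 and u' = 0.256 (in units of c),
u = (u' + v)/(1 + u'v/c²):
u = (0.256 + 0.352) / (1 + 0.256·0.352) = 0.6080/1.0901 = 0.5577
(Galilean addition would give +0.608c.)

0.558c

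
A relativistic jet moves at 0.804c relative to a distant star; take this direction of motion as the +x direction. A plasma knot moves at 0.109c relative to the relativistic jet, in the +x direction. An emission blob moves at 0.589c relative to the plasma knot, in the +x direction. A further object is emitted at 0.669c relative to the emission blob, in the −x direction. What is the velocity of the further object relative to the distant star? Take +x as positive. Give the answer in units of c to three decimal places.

Apply u = (u' + v)/(1 + u'v/c²) successively, working outward toward the distant star.
Start: velocity of the relativistic jet relative to the distant star = 0.8040c.
Compose with the plasma knot (u' = 0.109 in the relativistic jet frame): u_1 = (0.109 + 0.804) / (1 + 0.109·0.804) = 0.9130/1.0876 = 0.8394.
Compose with the emission blob (u' = 0.589 in the plasma knot frame): u_2 = (0.589 + 0.839) / (1 + 0.589·0.839) = 1.4284/1.4944 = 0.9558.
Compose with the further object (u' = -0.669 in the emission blob frame): u_3 = (-0.669 + 0.956) / (1 + (-0.669)·0.956) = 0.2868/0.3605 = 0.7956.

+0.796c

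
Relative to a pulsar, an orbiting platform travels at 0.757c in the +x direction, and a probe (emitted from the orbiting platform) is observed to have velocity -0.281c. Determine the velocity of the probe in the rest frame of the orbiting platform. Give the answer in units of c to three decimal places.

Invert the composition law: u' = (u − v)/(1 − uv/c²).
u' = (-0.281 − 0.757) / (1 − (-0.281)(0.757)) = -1.0380/1.2127 = -0.8559.

-0.856c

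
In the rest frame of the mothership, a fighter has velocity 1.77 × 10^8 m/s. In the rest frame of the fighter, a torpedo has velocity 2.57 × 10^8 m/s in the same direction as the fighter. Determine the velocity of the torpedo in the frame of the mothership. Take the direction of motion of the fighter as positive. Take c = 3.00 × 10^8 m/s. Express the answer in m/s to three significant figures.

In units of c (dividing by 3.00 × 10^8 m/s): v = 0.590, u' = 0.857.
u = (u' + v)/(1 + u'v/c²):
u = (0.857 + 0.590) / (1 + 0.857·0.590) = 1.4467/1.5054 = 0.9610
(Galilean addition would give +1.447c, exceeding c.)
Converting back: u = 0.9610 × 3.00 × 10^8 m/s.

2.88 × 10^8 m/s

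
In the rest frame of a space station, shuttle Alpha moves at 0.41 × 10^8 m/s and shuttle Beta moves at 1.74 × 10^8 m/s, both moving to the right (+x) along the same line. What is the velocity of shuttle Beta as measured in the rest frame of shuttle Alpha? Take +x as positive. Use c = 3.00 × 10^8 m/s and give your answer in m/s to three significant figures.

+1.44 × 10^8 m/s

β_A = 0.137, β_B = 0.580 (dividing each by c = 3.00 × 10^8 m/s).
Transform to A's frame with the inverse velocity-addition law: u' = (u − v)/(1 − uv/c²), taking u = β_B and v = β_A.
u' = (0.580 − 0.137) / (1 − (0.137)(0.580)) = 0.4433/0.9207 = 0.4815.
u' = 0.4815 × 3.00 × 10^8 m/s.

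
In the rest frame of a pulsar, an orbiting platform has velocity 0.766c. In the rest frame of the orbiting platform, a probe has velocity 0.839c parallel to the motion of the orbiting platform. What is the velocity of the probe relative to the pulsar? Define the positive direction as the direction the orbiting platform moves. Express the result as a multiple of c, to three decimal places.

0.977c

With v = 0.766 and u' = 0.839 (in units of c),
u = (u' + v)/(1 + u'v/c²):
u = (0.839 + 0.766) / (1 + 0.839·0.766) = 1.6050/1.6427 = 0.9771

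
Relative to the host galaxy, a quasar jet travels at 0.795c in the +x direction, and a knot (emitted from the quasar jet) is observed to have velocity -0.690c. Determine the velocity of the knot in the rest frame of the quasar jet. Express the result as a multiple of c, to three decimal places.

-0.959c

Invert the composition law: u' = (u − v)/(1 − uv/c²).
u' = (-0.690 − 0.795) / (1 − (-0.690)(0.795)) = -1.4850/1.5486 = -0.9590.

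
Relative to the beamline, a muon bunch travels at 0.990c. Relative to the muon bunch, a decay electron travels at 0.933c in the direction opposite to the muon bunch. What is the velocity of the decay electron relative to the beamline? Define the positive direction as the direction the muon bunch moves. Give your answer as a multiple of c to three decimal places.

+0.747c

With v = 0.990 and u' = -0.933 (in units of c),
u = (u' + v)/(1 + u'v/c²):
u = (-0.933 + 0.990) / (1 + (-0.933)·0.990) = 0.0570/0.0763 = 0.7468
(Galilean addition would give +0.057c.)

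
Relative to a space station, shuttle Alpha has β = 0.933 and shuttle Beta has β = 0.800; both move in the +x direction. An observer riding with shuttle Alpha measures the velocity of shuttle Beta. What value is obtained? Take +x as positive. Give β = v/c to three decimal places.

β = -0.524

β_A = 0.933, β_B = 0.800.
Transform to A's frame with the inverse velocity-addition law: u' = (u − v)/(1 − uv/c²), taking u = β_B and v = β_A.
u' = (0.800 − 0.933) / (1 − (0.933)(0.800)) = -0.1330/0.2536 = -0.5244.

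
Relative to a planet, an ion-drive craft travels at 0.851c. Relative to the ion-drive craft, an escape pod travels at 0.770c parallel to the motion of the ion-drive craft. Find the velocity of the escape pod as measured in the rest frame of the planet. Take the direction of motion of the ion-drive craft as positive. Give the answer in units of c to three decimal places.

With v = 0.851 and u' = 0.770 (in units of c),
u = (u' + v)/(1 + u'v/c²):
u = (0.770 + 0.851) / (1 + 0.770·0.851) = 1.6210/1.6553 = 0.9793

0.979c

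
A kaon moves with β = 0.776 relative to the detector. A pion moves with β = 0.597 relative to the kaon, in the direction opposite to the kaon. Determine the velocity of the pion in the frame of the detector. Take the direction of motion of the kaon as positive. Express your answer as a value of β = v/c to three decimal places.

β = +0.334

With v = 0.776 and u' = -0.597 (in units of c),
u = (u' + v)/(1 + u'v/c²):
u = (-0.597 + 0.776) / (1 + (-0.597)·0.776) = 0.1790/0.5367 = 0.3335
(Galilean addition would give +0.179c.)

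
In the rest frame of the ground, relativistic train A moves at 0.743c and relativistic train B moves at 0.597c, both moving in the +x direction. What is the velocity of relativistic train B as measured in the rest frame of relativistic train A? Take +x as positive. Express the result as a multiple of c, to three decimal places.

-0.262c

β_A = 0.743, β_B = 0.597.
Transform to A's frame with the inverse velocity-addition law: u' = (u − v)/(1 − uv/c²), taking u = β_B and v = β_A.
u' = (0.597 − 0.743) / (1 − (0.743)(0.597)) = -0.1460/0.5564 = -0.2624.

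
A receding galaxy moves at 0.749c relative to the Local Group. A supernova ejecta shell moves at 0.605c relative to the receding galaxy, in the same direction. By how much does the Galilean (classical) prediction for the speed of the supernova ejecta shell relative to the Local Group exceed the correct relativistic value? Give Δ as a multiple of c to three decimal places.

Galilean: u_cl = 0.605 + 0.749 = 1.3540.
Relativistic: u_rel = (0.605 + 0.749) / (1 + 0.605·0.749) = 1.3540/1.4531 = 0.9318.
Δ = 1.3540 − 0.9318 = 0.4222.
(The classical prediction exceeds c; the relativistic result does not.)

Δ = 0.422c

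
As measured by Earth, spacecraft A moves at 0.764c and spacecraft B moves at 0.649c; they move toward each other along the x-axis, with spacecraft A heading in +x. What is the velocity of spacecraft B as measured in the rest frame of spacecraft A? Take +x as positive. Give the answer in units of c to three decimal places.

β_A = 0.764, β_B = -0.649.
Transform to A's frame with the inverse velocity-addition law: u' = (u − v)/(1 − uv/c²), taking u = β_B and v = β_A.
u' = (-0.649 − 0.764) / (1 − (0.764)(-0.649)) = -1.4130/1.4958 = -0.9446.

-0.945c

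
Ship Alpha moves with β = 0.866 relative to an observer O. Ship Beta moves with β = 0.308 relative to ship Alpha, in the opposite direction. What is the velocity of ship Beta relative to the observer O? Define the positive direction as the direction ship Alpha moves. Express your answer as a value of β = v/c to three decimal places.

With v = 0.866 and u' = -0.308 (in units of c),
u = (u' + v)/(1 + u'v/c²):
u = (-0.308 + 0.866) / (1 + (-0.308)·0.866) = 0.5580/0.7333 = 0.7610
(Galilean addition would give +0.558c.)

β = +0.761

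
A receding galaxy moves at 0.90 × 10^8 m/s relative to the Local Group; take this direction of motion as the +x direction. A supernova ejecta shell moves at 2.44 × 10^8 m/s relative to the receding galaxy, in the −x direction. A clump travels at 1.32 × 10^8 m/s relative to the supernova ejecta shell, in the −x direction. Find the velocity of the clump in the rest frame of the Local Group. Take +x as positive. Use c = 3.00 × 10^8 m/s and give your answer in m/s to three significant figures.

-2.58 × 10^8 m/s

Apply u = (u' + v)/(1 + u'v/c²) successively, working outward toward the Local Group.
(Dividing each given speed by c = 3.00 × 10^8 m/s to work in units of c.)
Start: velocity of the receding galaxy relative to the Local Group = 0.3000c.
Compose with the supernova ejecta shell (u' = -0.813 in the receding galaxy frame): u_1 = (-0.813 + 0.300) / (1 + (-0.813)·0.300) = -0.5133/0.7560 = -0.6790.
Compose with the clump (u' = -0.440 in the supernova ejecta shell frame): u_2 = (-0.440 + (-0.679)) / (1 + (-0.440)·(-0.679)) = -1.1190/1.2988 = -0.8616.
So u = -0.8616 × 3.00 × 10^8 m/s.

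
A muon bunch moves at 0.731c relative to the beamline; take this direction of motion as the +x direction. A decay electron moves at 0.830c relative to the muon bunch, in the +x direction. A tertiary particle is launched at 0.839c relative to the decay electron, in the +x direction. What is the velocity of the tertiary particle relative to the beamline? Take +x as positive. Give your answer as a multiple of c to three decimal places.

Apply u = (u' + v)/(1 + u'v/c²) successively, working outward toward the beamline.
Start: velocity of the muon bunch relative to the beamline = 0.7310c.
Compose with the decay electron (u' = 0.830 in the muon bunch frame): u_1 = (0.830 + 0.731) / (1 + 0.830·0.731) = 1.5610/1.6067 = 0.9715.
Compose with the tertiary particle (u' = 0.839 in the decay electron frame): u_2 = (0.839 + 0.972) / (1 + 0.839·0.972) = 1.8105/1.8151 = 0.9975.

0.997c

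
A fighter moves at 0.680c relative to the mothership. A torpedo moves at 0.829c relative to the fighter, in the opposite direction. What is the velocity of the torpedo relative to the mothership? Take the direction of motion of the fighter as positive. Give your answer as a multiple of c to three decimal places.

With v = 0.680 and u' = -0.829 (in units of c),
u = (u' + v)/(1 + u'v/c²):
u = (-0.829 + 0.680) / (1 + (-0.829)·0.680) = -0.1490/0.4363 = -0.3415

-0.342c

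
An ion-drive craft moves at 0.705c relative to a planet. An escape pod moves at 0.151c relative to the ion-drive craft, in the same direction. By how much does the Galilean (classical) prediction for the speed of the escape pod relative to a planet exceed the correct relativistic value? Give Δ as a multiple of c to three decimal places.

Galilean: u_cl = 0.151 + 0.705 = 0.8560.
Relativistic: u_rel = (0.151 + 0.705) / (1 + 0.151·0.705) = 0.8560/1.1065 = 0.7736.
Δ = 0.8560 − 0.7736 = 0.0824.

Δ = 0.082c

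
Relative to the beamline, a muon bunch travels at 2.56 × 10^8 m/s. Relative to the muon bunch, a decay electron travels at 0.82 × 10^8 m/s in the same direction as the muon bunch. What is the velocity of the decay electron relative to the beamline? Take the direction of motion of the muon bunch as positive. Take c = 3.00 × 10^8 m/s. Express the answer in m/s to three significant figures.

In units of c (dividing by 3.00 × 10^8 m/s): v = 0.853, u' = 0.273.
u = (u' + v)/(1 + u'v/c²):
u = (0.273 + 0.853) / (1 + 0.273·0.853) = 1.1267/1.2332 = 0.9136
(Galilean addition would give +1.127c, exceeding c.)
Converting back: u = 0.9136 × 3.00 × 10^8 m/s.

2.74 × 10^8 m/s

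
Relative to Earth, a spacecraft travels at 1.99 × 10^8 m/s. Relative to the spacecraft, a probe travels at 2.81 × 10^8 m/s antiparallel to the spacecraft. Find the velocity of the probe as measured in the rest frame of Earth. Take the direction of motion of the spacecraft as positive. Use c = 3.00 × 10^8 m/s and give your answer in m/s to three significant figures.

In units of c (dividing by 3.00 × 10^8 m/s): v = 0.663, u' = -0.937.
u = (u' + v)/(1 + u'v/c²):
u = (-0.937 + 0.663) / (1 + (-0.937)·0.663) = -0.2733/0.3787 = -0.7218
Converting back: u = -0.7218 × 3.00 × 10^8 m/s.

-2.17 × 10^8 m/s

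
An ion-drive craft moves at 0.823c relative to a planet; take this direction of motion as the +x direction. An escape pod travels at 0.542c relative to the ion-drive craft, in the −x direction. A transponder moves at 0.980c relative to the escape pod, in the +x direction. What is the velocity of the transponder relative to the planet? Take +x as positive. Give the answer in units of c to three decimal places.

Apply u = (u' + v)/(1 + u'v/c²) successively, working outward toward the planet.
Start: velocity of the ion-drive craft relative to the planet = 0.8230c.
Compose with the escape pod (u' = -0.542 in the ion-drive craft frame): u_1 = (-0.542 + 0.823) / (1 + (-0.542)·0.823) = 0.2810/0.5539 = 0.5073.
Compose with the transponder (u' = 0.980 in the escape pod frame): u_2 = (0.980 + 0.507) / (1 + 0.980·0.507) = 1.4873/1.4971 = 0.9934.

+0.993c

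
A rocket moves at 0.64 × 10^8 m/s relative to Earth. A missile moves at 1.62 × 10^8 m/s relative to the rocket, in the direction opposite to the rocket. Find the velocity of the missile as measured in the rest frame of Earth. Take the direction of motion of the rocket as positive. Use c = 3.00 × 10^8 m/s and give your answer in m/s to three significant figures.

-1.11 × 10^8 m/s

In units of c (dividing by 3.00 × 10^8 m/s): v = 0.213, u' = -0.540.
u = (u' + v)/(1 + u'v/c²):
u = (-0.540 + 0.213) / (1 + (-0.540)·0.213) = -0.3267/0.8848 = -0.3692
(Galilean addition would give -0.327c.)
Converting back: u = -0.3692 × 3.00 × 10^8 m/s.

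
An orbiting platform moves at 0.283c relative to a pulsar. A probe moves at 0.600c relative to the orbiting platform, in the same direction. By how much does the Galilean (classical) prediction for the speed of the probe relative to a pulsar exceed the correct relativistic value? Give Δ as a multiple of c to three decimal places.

Galilean: u_cl = 0.600 + 0.283 = 0.8830.
Relativistic: u_rel = (0.600 + 0.283) / (1 + 0.600·0.283) = 0.8830/1.1698 = 0.7548.
Δ = 0.8830 − 0.7548 = 0.1282.

Δ = 0.128c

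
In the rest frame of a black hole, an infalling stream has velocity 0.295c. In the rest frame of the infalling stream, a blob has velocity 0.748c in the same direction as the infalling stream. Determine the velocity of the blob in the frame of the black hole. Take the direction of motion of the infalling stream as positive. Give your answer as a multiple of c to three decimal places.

With v = 0.295 and u' = 0.748 (in units of c),
u = (u' + v)/(1 + u'v/c²):
u = (0.748 + 0.295) / (1 + 0.748·0.295) = 1.0430/1.2207 = 0.8545

0.854c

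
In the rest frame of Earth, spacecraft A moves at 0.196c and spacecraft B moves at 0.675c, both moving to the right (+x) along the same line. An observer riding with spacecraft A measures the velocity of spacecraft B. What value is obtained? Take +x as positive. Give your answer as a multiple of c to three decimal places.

β_A = 0.196, β_B = 0.675.
Transform to A's frame with the inverse velocity-addition law: u' = (u − v)/(1 − uv/c²), taking u = β_B and v = β_A.
u' = (0.675 − 0.196) / (1 − (0.196)(0.675)) = 0.4790/0.8677 = 0.5520.

+0.552c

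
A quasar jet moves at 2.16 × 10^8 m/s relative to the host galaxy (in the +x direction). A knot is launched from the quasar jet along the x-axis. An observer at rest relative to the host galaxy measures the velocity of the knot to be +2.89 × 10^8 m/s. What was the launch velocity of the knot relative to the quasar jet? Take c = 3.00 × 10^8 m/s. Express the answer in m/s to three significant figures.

+2.38 × 10^8 m/s

v = 0.720c, u = 0.963c.
Invert the composition law: u' = (u − v)/(1 − uv/c²).
u' = (0.963 − 0.720) / (1 − (0.963)(0.720)) = 0.2433/0.3064 = 0.7942.
u' = 0.7942 × 3.00 × 10^8 m/s.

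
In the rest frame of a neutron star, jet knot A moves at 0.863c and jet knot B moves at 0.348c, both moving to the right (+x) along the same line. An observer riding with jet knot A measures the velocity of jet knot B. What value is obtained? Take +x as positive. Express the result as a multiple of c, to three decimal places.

-0.736c

β_A = 0.863, β_B = 0.348.
Transform to A's frame with the inverse velocity-addition law: u' = (u − v)/(1 − uv/c²), taking u = β_B and v = β_A.
u' = (0.348 − 0.863) / (1 − (0.863)(0.348)) = -0.5150/0.6997 = -0.7361.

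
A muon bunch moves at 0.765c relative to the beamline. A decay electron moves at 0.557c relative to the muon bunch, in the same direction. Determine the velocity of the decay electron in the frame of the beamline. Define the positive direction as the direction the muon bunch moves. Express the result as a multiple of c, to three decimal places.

With v = 0.765 and u' = 0.557 (in units of c),
u = (u' + v)/(1 + u'v/c²):
u = (0.557 + 0.765) / (1 + 0.557·0.765) = 1.3220/1.4261 = 0.9270

0.927c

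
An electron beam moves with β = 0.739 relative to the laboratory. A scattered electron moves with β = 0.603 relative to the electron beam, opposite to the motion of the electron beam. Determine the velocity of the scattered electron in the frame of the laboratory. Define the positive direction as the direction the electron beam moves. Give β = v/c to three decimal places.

With v = 0.739 and u' = -0.603 (in units of c),
u = (u' + v)/(1 + u'v/c²):
u = (-0.603 + 0.739) / (1 + (-0.603)·0.739) = 0.1360/0.5544 = 0.2453
(Galilean addition would give +0.136c.)

β = +0.245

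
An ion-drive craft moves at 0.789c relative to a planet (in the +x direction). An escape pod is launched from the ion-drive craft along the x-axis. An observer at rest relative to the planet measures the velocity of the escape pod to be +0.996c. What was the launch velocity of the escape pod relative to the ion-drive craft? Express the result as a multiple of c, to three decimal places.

Invert the composition law: u' = (u − v)/(1 − uv/c²).
u' = (0.996 − 0.789) / (1 − (0.996)(0.789)) = 0.2070/0.2142 = 0.9666.

+0.967c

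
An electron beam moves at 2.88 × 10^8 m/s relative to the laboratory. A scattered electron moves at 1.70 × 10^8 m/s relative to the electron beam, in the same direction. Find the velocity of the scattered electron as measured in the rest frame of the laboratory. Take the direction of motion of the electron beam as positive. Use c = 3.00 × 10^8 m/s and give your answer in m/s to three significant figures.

In units of c (dividing by 3.00 × 10^8 m/s): v = 0.960, u' = 0.567.
u = (u' + v)/(1 + u'v/c²):
u = (0.567 + 0.960) / (1 + 0.567·0.960) = 1.5267/1.5440 = 0.9888
Converting back: u = 0.9888 × 3.00 × 10^8 m/s.

2.97 × 10^8 m/s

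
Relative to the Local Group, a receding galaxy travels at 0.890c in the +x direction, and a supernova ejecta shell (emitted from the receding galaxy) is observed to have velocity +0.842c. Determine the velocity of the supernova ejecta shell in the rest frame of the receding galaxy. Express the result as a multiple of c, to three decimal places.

-0.192c

Invert the composition law: u' = (u − v)/(1 − uv/c²).
u' = (0.842 − 0.890) / (1 − (0.842)(0.890)) = -0.0480/0.2506 = -0.1915.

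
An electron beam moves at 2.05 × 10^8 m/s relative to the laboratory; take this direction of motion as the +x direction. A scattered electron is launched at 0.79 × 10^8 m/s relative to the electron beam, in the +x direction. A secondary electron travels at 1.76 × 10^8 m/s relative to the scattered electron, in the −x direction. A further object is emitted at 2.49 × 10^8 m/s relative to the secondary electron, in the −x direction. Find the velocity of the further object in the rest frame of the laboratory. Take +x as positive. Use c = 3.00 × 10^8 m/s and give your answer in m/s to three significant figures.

-1.92 × 10^8 m/s

Apply u = (u' + v)/(1 + u'v/c²) successively, working outward toward the laboratory.
(Dividing each given speed by c = 3.00 × 10^8 m/s to work in units of c.)
Start: velocity of the electron beam relative to the laboratory = 0.6833c.
Compose with the scattered electron (u' = 0.263 in the electron beam frame): u_1 = (0.263 + 0.683) / (1 + 0.263·0.683) = 0.9467/1.1799 = 0.8023.
Compose with the secondary electron (u' = -0.587 in the scattered electron frame): u_2 = (-0.587 + 0.802) / (1 + (-0.587)·0.802) = 0.2156/0.5293 = 0.4074.
Compose with the further object (u' = -0.830 in the secondary electron frame): u_3 = (-0.830 + 0.407) / (1 + (-0.830)·0.407) = -0.4226/0.6619 = -0.6385.
So u = -0.6385 × 3.00 × 10^8 m/s.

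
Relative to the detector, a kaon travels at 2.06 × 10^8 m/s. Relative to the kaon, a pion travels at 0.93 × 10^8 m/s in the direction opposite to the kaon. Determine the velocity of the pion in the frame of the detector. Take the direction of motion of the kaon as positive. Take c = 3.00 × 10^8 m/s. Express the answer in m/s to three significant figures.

+1.44 × 10^8 m/s

In units of c (dividing by 3.00 × 10^8 m/s): v = 0.687, u' = -0.310.
u = (u' + v)/(1 + u'v/c²):
u = (-0.310 + 0.687) / (1 + (-0.310)·0.687) = 0.3767/0.7871 = 0.4785
Converting back: u = 0.4785 × 3.00 × 10^8 m/s.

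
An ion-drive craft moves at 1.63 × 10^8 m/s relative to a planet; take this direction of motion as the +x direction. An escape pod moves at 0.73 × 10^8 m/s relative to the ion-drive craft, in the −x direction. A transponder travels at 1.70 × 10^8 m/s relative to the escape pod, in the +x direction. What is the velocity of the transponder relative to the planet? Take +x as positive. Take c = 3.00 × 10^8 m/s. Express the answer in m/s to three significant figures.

+2.29 × 10^8 m/s

Apply u = (u' + v)/(1 + u'v/c²) successively, working outward toward the planet.
(Dividing each given speed by c = 3.00 × 10^8 m/s to work in units of c.)
Start: velocity of the ion-drive craft relative to the planet = 0.5433c.
Compose with the escape pod (u' = -0.243 in the ion-drive craft frame): u_1 = (-0.243 + 0.543) / (1 + (-0.243)·0.543) = 0.3000/0.8678 = 0.3457.
Compose with the transponder (u' = 0.567 in the escape pod frame): u_2 = (0.567 + 0.346) / (1 + 0.567·0.346) = 0.9124/1.1959 = 0.7629.
So u = 0.7629 × 3.00 × 10^8 m/s.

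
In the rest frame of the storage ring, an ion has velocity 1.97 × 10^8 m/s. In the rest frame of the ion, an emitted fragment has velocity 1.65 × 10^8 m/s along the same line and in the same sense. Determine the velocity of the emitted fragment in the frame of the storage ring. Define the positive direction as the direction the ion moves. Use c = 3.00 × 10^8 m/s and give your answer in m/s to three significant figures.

2.66 × 10^8 m/s

In units of c (dividing by 3.00 × 10^8 m/s): v = 0.657, u' = 0.550.
u = (u' + v)/(1 + u'v/c²):
u = (0.550 + 0.657) / (1 + 0.550·0.657) = 1.2067/1.3612 = 0.8865
Converting back: u = 0.8865 × 3.00 × 10^8 m/s.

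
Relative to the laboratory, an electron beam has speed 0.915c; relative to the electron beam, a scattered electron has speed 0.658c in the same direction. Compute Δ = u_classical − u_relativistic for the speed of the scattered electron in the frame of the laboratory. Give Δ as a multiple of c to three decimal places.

Δ = 0.591c

Galilean: u_cl = 0.658 + 0.915 = 1.5730.
Relativistic: u_rel = (0.658 + 0.915) / (1 + 0.658·0.915) = 1.5730/1.6021 = 0.9819.
Δ = 1.5730 − 0.9819 = 0.5911.
(The classical prediction exceeds c; the relativistic result does not.)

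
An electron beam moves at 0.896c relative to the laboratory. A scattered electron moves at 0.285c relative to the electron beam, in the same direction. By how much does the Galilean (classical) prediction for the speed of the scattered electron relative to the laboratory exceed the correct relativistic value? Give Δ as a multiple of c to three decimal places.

Galilean: u_cl = 0.285 + 0.896 = 1.1810.
Relativistic: u_rel = (0.285 + 0.896) / (1 + 0.285·0.896) = 1.1810/1.2554 = 0.9408.
Δ = 1.1810 − 0.9408 = 0.2402.
(The classical prediction exceeds c; the relativistic result does not.)

Δ = 0.240c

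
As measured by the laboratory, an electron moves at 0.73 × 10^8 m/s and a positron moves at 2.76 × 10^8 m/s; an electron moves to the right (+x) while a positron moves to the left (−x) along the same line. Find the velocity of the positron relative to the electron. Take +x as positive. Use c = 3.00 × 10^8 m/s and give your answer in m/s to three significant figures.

-2.85 × 10^8 m/s

β_A = 0.243, β_B = -0.920 (dividing each by c = 3.00 × 10^8 m/s).
Transform to A's frame with the inverse velocity-addition law: u' = (u − v)/(1 − uv/c²), taking u = β_B and v = β_A.
u' = (-0.920 − 0.243) / (1 − (0.243)(-0.920)) = -1.1633/1.2239 = -0.9505.
u' = -0.9505 × 3.00 × 10^8 m/s.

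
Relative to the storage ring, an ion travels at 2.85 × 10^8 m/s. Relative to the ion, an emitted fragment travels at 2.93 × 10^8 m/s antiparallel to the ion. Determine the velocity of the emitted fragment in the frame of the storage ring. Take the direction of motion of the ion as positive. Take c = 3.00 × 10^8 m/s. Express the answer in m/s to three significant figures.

In units of c (dividing by 3.00 × 10^8 m/s): v = 0.950, u' = -0.977.
u = (u' + v)/(1 + u'v/c²):
u = (-0.977 + 0.950) / (1 + (-0.977)·0.950) = -0.0267/0.0722 = -0.3695
(Galilean addition would give -0.027c.)
Converting back: u = -0.3695 × 3.00 × 10^8 m/s.

-1.11 × 10^8 m/s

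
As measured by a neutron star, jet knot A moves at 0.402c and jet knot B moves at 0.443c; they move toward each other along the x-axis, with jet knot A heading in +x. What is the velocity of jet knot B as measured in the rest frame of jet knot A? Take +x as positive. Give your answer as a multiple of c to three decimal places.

-0.717c

β_A = 0.402, β_B = -0.443.
Transform to A's frame with the inverse velocity-addition law: u' = (u − v)/(1 − uv/c²), taking u = β_B and v = β_A.
u' = (-0.443 − 0.402) / (1 − (0.402)(-0.443)) = -0.8450/1.1781 = -0.7173.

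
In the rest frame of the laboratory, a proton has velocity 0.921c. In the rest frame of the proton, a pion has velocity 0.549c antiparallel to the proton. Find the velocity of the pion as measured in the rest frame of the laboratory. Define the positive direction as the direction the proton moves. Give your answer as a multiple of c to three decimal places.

With v = 0.921 and u' = -0.549 (in units of c),
u = (u' + v)/(1 + u'v/c²):
u = (-0.549 + 0.921) / (1 + (-0.549)·0.921) = 0.3720/0.4944 = 0.7525

+0.752c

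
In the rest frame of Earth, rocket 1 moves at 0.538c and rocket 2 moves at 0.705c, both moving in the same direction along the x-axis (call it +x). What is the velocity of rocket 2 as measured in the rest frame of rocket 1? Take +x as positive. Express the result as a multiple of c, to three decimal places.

β_A = 0.538, β_B = 0.705.
Transform to A's frame with the inverse velocity-addition law: u' = (u − v)/(1 − uv/c²), taking u = β_B and v = β_A.
u' = (0.705 − 0.538) / (1 − (0.538)(0.705)) = 0.1670/0.6207 = 0.2690.

+0.269c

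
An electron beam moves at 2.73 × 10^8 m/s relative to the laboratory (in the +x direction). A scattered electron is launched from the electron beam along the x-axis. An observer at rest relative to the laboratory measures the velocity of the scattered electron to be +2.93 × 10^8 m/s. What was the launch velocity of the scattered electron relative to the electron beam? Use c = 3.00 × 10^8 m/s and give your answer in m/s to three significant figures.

v = 0.910c, u = 0.977c.
Invert the composition law: u' = (u − v)/(1 − uv/c²).
u' = (0.977 − 0.910) / (1 − (0.977)(0.910)) = 0.0667/0.1112 = 0.5993.
u' = 0.5993 × 3.00 × 10^8 m/s.

+1.80 × 10^8 m/s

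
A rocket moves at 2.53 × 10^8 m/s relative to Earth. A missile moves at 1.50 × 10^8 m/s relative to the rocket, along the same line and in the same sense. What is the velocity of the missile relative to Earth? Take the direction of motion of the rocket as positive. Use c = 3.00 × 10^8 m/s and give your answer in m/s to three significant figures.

In units of c (dividing by 3.00 × 10^8 m/s): v = 0.843, u' = 0.500.
u = (u' + v)/(1 + u'v/c²):
u = (0.500 + 0.843) / (1 + 0.500·0.843) = 1.3433/1.4217 = 0.9449
Converting back: u = 0.9449 × 3.00 × 10^8 m/s.

2.83 × 10^8 m/s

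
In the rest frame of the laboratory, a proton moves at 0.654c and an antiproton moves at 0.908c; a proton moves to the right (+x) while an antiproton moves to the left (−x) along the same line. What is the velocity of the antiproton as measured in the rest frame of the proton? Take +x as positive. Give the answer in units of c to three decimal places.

β_A = 0.654, β_B = -0.908.
Transform to A's frame with the inverse velocity-addition law: u' = (u − v)/(1 − uv/c²), taking u = β_B and v = β_A.
u' = (-0.908 − 0.654) / (1 − (0.654)(-0.908)) = -1.5620/1.5938 = -0.9800.

-0.980c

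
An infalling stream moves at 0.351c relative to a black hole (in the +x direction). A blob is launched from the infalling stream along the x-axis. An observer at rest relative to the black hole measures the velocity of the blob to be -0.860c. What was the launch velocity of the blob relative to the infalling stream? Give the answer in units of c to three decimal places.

Invert the composition law: u' = (u − v)/(1 − uv/c²).
u' = (-0.860 − 0.351) / (1 − (-0.860)(0.351)) = -1.2110/1.3019 = -0.9302.

-0.930c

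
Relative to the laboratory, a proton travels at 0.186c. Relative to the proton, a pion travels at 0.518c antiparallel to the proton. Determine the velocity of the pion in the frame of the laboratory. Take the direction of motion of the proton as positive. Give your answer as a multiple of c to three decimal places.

With v = 0.186 and u' = -0.518 (in units of c),
u = (u' + v)/(1 + u'v/c²):
u = (-0.518 + 0.186) / (1 + (-0.518)·0.186) = -0.3320/0.9037 = -0.3674
(Galilean addition would give -0.332c.)

-0.367c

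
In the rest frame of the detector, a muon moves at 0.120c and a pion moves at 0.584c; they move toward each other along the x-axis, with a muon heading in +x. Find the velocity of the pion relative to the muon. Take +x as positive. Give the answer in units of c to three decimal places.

-0.658c

β_A = 0.120, β_B = -0.584.
Transform to A's frame with the inverse velocity-addition law: u' = (u − v)/(1 − uv/c²), taking u = β_B and v = β_A.
u' = (-0.584 − 0.120) / (1 − (0.120)(-0.584)) = -0.7040/1.0701 = -0.6579.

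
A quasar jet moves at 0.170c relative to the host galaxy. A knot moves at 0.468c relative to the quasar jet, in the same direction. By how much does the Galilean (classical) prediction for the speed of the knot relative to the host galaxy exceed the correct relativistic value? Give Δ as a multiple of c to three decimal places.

Δ = 0.047c

Galilean: u_cl = 0.468 + 0.170 = 0.6380.
Relativistic: u_rel = (0.468 + 0.170) / (1 + 0.468·0.170) = 0.6380/1.0796 = 0.5910.
Δ = 0.6380 − 0.5910 = 0.0470.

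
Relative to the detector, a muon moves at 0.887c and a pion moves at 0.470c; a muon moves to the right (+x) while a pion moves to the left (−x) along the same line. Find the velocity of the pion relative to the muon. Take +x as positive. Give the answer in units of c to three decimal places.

-0.958c

β_A = 0.887, β_B = -0.470.
Transform to A's frame with the inverse velocity-addition law: u' = (u − v)/(1 − uv/c²), taking u = β_B and v = β_A.
u' = (-0.470 − 0.887) / (1 − (0.887)(-0.470)) = -1.3570/1.4169 = -0.9577.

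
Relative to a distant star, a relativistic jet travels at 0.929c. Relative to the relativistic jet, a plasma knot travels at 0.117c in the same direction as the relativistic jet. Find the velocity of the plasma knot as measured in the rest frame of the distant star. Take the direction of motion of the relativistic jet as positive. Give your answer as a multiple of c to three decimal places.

0.943c

With v = 0.929 and u' = 0.117 (in units of c),
u = (u' + v)/(1 + u'v/c²):
u = (0.117 + 0.929) / (1 + 0.117·0.929) = 1.0460/1.1087 = 0.9435
(Galilean addition would give +1.046c, exceeding c.)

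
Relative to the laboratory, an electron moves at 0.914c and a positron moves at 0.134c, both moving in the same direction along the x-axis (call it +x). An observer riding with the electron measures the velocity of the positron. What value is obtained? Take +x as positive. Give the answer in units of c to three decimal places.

-0.889c

β_A = 0.914, β_B = 0.134.
Transform to A's frame with the inverse velocity-addition law: u' = (u − v)/(1 − uv/c²), taking u = β_B and v = β_A.
u' = (0.134 − 0.914) / (1 − (0.914)(0.134)) = -0.7800/0.8775 = -0.8889.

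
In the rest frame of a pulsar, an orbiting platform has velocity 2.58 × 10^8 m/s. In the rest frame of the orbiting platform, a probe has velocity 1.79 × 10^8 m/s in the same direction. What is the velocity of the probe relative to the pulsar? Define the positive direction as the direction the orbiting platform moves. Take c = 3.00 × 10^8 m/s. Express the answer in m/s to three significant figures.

2.89 × 10^8 m/s

In units of c (dividing by 3.00 × 10^8 m/s): v = 0.860, u' = 0.597.
u = (u' + v)/(1 + u'v/c²):
u = (0.597 + 0.860) / (1 + 0.597·0.860) = 1.4567/1.5131 = 0.9627
Converting back: u = 0.9627 × 3.00 × 10^8 m/s.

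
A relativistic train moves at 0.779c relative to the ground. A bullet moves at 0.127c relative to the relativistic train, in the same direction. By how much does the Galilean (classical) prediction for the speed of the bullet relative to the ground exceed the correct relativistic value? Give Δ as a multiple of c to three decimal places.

Δ = 0.082c

Galilean: u_cl = 0.127 + 0.779 = 0.9060.
Relativistic: u_rel = (0.127 + 0.779) / (1 + 0.127·0.779) = 0.9060/1.0989 = 0.8244.
Δ = 0.9060 − 0.8244 = 0.0816.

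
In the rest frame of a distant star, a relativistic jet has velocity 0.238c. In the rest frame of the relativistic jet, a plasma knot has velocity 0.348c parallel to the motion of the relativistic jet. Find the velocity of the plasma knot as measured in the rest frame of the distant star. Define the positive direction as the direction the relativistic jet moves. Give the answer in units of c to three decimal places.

With v = 0.238 and u' = 0.348 (in units of c),
u = (u' + v)/(1 + u'v/c²):
u = (0.348 + 0.238) / (1 + 0.348·0.238) = 0.5860/1.0828 = 0.5412
(Galilean addition would give +0.586c.)

0.541c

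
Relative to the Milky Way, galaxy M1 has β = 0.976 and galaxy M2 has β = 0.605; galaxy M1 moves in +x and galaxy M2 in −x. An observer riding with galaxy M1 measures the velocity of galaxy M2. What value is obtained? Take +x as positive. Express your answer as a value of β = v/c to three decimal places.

β_A = 0.976, β_B = -0.605.
Transform to A's frame with the inverse velocity-addition law: u' = (u − v)/(1 − uv/c²), taking u = β_B and v = β_A.
u' = (-0.605 − 0.976) / (1 − (0.976)(-0.605)) = -1.5810/1.5905 = -0.9940.

β = -0.994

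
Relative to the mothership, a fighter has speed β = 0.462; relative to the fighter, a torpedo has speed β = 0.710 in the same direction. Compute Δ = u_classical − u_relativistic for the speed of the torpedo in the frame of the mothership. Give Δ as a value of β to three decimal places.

Δ = 0.289

Galilean: u_cl = 0.710 + 0.462 = 1.1720.
Relativistic: u_rel = (0.710 + 0.462) / (1 + 0.710·0.462) = 1.1720/1.3280 = 0.8825.
Δ = 1.1720 − 0.8825 = 0.2895.
(The classical prediction exceeds c; the relativistic result does not.)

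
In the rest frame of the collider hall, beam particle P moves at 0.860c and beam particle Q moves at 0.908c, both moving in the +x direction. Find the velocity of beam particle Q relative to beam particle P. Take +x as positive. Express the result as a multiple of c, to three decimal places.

+0.219c

β_A = 0.860, β_B = 0.908.
Transform to A's frame with the inverse velocity-addition law: u' = (u − v)/(1 − uv/c²), taking u = β_B and v = β_A.
u' = (0.908 − 0.860) / (1 − (0.860)(0.908)) = 0.0480/0.2191 = 0.2191.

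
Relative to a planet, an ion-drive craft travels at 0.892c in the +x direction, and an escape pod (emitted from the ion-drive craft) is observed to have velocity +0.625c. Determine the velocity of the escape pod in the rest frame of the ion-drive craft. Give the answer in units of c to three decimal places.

-0.603c

Invert the composition law: u' = (u − v)/(1 − uv/c²).
u' = (0.625 − 0.892) / (1 − (0.625)(0.892)) = -0.2670/0.4425 = -0.6034.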